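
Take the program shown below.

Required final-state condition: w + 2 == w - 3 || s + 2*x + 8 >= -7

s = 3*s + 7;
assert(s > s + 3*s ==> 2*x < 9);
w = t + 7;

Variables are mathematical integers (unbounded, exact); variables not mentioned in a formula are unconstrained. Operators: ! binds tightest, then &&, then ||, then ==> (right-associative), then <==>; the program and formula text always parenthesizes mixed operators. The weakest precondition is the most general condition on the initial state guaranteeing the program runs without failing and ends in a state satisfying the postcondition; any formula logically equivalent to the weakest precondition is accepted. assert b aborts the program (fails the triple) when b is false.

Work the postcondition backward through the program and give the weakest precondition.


Working backward. After the program, the postcondition w + 2 == w - 3 || s + 2*x + 8 >= -7 must hold; in canonical form it is s + 2*x >= -15.
Before w := t + 7: s + 2*x >= -15
Before assert s > s + 3*s ==> 2*x < 9: (3*s < 0 ==> 2*x < 9) && s + 2*x >= -15
Before s := 3*s + 7: (9*s < -21 ==> 2*x < 9) && 3*s + 2*x >= -22
Answer: WP = (9*s < -21 ==> 2*x < 9) && 3*s + 2*x >= -22


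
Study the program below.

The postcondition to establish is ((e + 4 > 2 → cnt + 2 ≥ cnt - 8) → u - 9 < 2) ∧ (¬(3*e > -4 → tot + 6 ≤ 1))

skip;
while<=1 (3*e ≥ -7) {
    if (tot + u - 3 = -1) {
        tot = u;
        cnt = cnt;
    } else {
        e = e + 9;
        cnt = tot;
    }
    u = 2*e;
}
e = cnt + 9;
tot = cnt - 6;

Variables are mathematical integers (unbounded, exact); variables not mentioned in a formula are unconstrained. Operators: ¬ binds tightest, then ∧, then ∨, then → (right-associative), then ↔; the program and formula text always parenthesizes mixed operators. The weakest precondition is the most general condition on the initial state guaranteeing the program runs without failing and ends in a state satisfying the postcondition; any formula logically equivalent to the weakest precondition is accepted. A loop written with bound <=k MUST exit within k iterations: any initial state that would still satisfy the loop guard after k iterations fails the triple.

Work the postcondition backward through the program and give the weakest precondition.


Working backward. After the program, the postcondition ((e + 4 > 2 → cnt + 2 ≥ cnt - 8) → u - 9 < 2) ∧ (¬(3*e > -4 → tot + 6 ≤ 1)) must hold; in canonical form it is u < 11 ∧ (¬(3*e > -4 → tot ≤ -5)).
Before tot := cnt - 6: u < 11 ∧ (¬(3*e > -4 → cnt ≤ 1))
Before e := cnt + 9: u < 11 ∧ (¬(3*cnt > -31 → cnt ≤ 1))
Before the loop (bound <=1), unroll the exhaustion recursion (WP_0 = exit-now case; WP_j = one more guarded iteration, up to j = 1):
  WP_0: (¬(3*e ≥ -7)) ∧ u < 11 ∧ (¬(3*cnt > -31 → cnt ≤ 1))
  WP_1: (3*e ≥ -7 → ((tot + u = 2 → ((¬(3*e ≥ -7)) ∧ 2*e < 11 ∧ (¬(3*cnt > -31 → cnt ≤ 1)))) ∧ ((¬(tot + u = 2)) → ((¬(3*e ≥ -34)) ∧ 2*e < -7 ∧ (¬(3*tot > -31 → tot ≤ 1)))))) ∧ ((¬(3*e ≥ -7)) → (u < 11 ∧ (¬(3*cnt > -31 → cnt ≤ 1))))
So before the loop: (3*e ≥ -7 → ((tot + u = 2 → ((¬(3*e ≥ -7)) ∧ 2*e < 11 ∧ (¬(3*cnt > -31 → cnt ≤ 1)))) ∧ ((¬(tot + u = 2)) → ((¬(3*e ≥ -34)) ∧ 2*e < -7 ∧ (¬(3*tot > -31 → tot ≤ 1)))))) ∧ ((¬(3*e ≥ -7)) → (u < 11 ∧ (¬(3*cnt > -31 → cnt ≤ 1))))
Before skip: (3*e ≥ -7 → ((tot + u = 2 → ((¬(3*e ≥ -7)) ∧ 2*e < 11 ∧ (¬(3*cnt > -31 → cnt ≤ 1)))) ∧ ((¬(tot + u = 2)) → ((¬(3*e ≥ -34)) ∧ 2*e < -7 ∧ (¬(3*tot > -31 → tot ≤ 1)))))) ∧ ((¬(3*e ≥ -7)) → (u < 11 ∧ (¬(3*cnt > -31 → cnt ≤ 1))))
Answer: WP = (3*e ≥ -7 → ((tot + u = 2 → ((¬(3*e ≥ -7)) ∧ 2*e < 11 ∧ (¬(3*cnt > -31 → cnt ≤ 1)))) ∧ ((¬(tot + u = 2)) → ((¬(3*e ≥ -34)) ∧ 2*e < -7 ∧ (¬(3*tot > -31 → tot ≤ 1)))))) ∧ ((¬(3*e ≥ -7)) → (u < 11 ∧ (¬(3*cnt > -31 → cnt ≤ 1))))


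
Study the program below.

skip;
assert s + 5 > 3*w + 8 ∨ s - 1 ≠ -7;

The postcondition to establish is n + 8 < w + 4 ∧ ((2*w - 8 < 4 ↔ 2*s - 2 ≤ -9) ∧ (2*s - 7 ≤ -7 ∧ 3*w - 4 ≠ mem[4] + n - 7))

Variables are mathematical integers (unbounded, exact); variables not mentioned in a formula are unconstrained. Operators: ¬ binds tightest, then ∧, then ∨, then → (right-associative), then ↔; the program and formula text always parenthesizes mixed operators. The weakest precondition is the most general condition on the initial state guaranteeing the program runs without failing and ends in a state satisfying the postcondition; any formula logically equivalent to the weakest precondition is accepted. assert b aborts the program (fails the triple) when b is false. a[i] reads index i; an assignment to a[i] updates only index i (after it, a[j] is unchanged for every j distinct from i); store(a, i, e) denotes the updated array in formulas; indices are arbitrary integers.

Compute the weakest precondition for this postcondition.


Working backward. After the program, the postcondition n + 8 < w + 4 ∧ ((2*w - 8 < 4 ↔ 2*s - 2 ≤ -9) ∧ (2*s - 7 ≤ -7 ∧ 3*w - 4 ≠ mem[4] + n - 7)) must hold; in canonical form it is n < w - 4 ∧ (2*w < 12 ↔ 2*s ≤ -7) ∧ 2*s ≤ 0 ∧ 3*w ≠ mem[4] + n - 3.
Before assert s + 5 > 3*w + 8 ∨ s - 1 ≠ -7: (s > 3*w + 3 ∨ s ≠ -6) ∧ n < w - 4 ∧ (2*w < 12 ↔ 2*s ≤ -7) ∧ 2*s ≤ 0 ∧ 3*w ≠ mem[4] + n - 3
Before skip: (s > 3*w + 3 ∨ s ≠ -6) ∧ n < w - 4 ∧ (2*w < 12 ↔ 2*s ≤ -7) ∧ 2*s ≤ 0 ∧ 3*w ≠ mem[4] + n - 3
Answer: WP = (s > 3*w + 3 ∨ s ≠ -6) ∧ n < w - 4 ∧ (2*w < 12 ↔ 2*s ≤ -7) ∧ 2*s ≤ 0 ∧ 3*w ≠ mem[4] + n - 3


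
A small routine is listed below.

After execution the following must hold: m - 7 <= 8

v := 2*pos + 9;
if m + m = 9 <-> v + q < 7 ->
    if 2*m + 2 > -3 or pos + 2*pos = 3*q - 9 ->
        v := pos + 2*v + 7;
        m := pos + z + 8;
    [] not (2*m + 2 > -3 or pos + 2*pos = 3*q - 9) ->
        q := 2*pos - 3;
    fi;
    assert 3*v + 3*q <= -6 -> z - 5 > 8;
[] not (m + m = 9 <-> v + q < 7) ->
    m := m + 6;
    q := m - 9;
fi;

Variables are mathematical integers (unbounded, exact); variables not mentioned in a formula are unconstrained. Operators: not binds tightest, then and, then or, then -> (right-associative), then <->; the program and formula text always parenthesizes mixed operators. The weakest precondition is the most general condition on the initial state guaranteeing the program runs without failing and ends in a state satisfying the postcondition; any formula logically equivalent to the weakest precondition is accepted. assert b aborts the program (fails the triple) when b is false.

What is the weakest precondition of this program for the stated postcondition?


Working backward. After the program, the postcondition m - 7 <= 8 must hold; in canonical form it is m <= 15.
Then branch requires ((2*m > -5 or 3*pos = 3*q - 9) -> ((3*pos + 3*q + 6*v <= -27 -> z > 13) and pos + z <= 7)) and ((not (2*m > -5 or 3*pos = 3*q - 9)) -> ((6*pos + 3*v <= 3 -> z > 13) and m <= 15)); else branch requires m <= 9.
Before the if: ((2*m = 9 <-> q + v < 7) -> (((2*m > -5 or 3*pos = 3*q - 9) -> ((3*pos + 3*q + 6*v <= -27 -> z > 13) and pos + z <= 7)) and ((not (2*m > -5 or 3*pos = 3*q - 9)) -> ((6*pos + 3*v <= 3 -> z > 13) and m <= 15)))) and ((not (2*m = 9 <-> q + v < 7)) -> m <= 9)
Before v := 2*pos + 9: ((2*m = 9 <-> 2*pos + q < -2) -> (((2*m > -5 or 3*pos = 3*q - 9) -> ((15*pos + 3*q <= -81 -> z > 13) and pos + z <= 7)) and ((not (2*m > -5 or 3*pos = 3*q - 9)) -> ((12*pos <= -24 -> z > 13) and m <= 15)))) and ((not (2*m = 9 <-> 2*pos + q < -2)) -> m <= 9)
Answer: WP = ((2*m = 9 <-> 2*pos + q < -2) -> (((2*m > -5 or 3*pos = 3*q - 9) -> ((15*pos + 3*q <= -81 -> z > 13) and pos + z <= 7)) and ((not (2*m > -5 or 3*pos = 3*q - 9)) -> ((12*pos <= -24 -> z > 13) and m <= 15)))) and ((not (2*m = 9 <-> 2*pos + q < -2)) -> m <= 9)


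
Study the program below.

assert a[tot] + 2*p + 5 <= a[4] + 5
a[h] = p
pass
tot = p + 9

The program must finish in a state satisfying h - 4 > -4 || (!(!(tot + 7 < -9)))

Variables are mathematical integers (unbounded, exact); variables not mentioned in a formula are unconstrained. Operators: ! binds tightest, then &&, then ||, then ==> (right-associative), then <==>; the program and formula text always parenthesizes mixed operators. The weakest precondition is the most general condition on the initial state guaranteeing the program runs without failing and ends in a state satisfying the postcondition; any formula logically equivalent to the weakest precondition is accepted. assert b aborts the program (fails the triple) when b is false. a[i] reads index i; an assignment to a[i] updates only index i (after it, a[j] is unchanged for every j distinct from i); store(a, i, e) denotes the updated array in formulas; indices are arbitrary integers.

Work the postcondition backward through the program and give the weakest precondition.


Working backward. After the program, the postcondition h - 4 > -4 || (!(!(tot + 7 < -9))) must hold; in canonical form it is h > 0 || tot < -16.
Before tot := p + 9: h > 0 || p < -25
Before skip: h > 0 || p < -25
Before a[h] := p: h > 0 || p < -25
Before assert a[tot] + 2*p + 5 <= a[4] + 5: a[tot] + 2*p <= a[4] && (h > 0 || p < -25)
Answer: WP = a[tot] + 2*p <= a[4] && (h > 0 || p < -25)


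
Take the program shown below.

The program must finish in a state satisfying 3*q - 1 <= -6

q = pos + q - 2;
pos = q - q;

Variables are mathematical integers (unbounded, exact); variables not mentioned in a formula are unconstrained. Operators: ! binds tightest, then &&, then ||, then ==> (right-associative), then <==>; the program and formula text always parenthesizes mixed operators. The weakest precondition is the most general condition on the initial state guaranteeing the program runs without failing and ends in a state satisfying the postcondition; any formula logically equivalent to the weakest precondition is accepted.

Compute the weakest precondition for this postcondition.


Working backward. After the program, the postcondition 3*q - 1 <= -6 must hold; in canonical form it is 3*q <= -5.
Before pos := q - q: 3*q <= -5
Before q := pos + q - 2: 3*pos + 3*q <= 1
Answer: WP = 3*pos + 3*q <= 1


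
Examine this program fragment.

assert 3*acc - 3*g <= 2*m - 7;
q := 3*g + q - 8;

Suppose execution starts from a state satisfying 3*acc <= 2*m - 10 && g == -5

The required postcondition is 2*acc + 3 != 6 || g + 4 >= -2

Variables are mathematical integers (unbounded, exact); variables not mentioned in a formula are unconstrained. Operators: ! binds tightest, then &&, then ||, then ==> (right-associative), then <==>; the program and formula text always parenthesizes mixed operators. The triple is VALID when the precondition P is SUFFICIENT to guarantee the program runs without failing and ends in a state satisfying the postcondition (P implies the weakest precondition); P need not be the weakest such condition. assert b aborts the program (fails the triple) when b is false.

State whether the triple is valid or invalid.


Working backward. After the program, the postcondition 2*acc + 3 != 6 || g + 4 >= -2 must hold; in canonical form it is 2*acc != 3 || g >= -6.
Before q := 3*g + q - 8: 2*acc != 3 || g >= -6
Before assert 3*acc - 3*g <= 2*m - 7: 3*acc <= 3*g + 2*m - 7 && (2*acc != 3 || g >= -6)
The weakest precondition is 3*acc <= 3*g + 2*m - 7 && (2*acc != 3 || g >= -6).
Check whether 3*acc <= 2*m - 10 && g == -5 implies it.
Countermodel: at the initial state acc = 0, g = -5, m = 5, the precondition holds but the weakest precondition fails.
Answer: invalid


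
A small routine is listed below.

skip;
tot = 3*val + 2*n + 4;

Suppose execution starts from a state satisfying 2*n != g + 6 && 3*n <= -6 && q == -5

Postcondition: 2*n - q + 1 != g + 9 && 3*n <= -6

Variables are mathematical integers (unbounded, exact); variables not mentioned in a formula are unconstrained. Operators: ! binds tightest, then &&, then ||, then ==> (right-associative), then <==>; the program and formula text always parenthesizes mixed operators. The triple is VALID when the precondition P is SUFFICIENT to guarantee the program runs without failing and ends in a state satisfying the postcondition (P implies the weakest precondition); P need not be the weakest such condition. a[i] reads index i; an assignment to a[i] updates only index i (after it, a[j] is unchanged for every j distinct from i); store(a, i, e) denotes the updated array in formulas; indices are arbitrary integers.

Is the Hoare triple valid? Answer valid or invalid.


Working backward. After the program, the postcondition 2*n - q + 1 != g + 9 && 3*n <= -6 must hold; in canonical form it is 2*n != g + q + 8 && 3*n <= -6.
Before tot := 3*val + 2*n + 4: 2*n != g + q + 8 && 3*n <= -6
Before skip: 2*n != g + q + 8 && 3*n <= -6
The weakest precondition is 2*n != g + q + 8 && 3*n <= -6.
Check whether 2*n != g + 6 && 3*n <= -6 && q == -5 implies it.
Countermodel: at the initial state g = -7, n = -2, q = -5, the precondition holds but the weakest precondition fails.
Answer: invalid


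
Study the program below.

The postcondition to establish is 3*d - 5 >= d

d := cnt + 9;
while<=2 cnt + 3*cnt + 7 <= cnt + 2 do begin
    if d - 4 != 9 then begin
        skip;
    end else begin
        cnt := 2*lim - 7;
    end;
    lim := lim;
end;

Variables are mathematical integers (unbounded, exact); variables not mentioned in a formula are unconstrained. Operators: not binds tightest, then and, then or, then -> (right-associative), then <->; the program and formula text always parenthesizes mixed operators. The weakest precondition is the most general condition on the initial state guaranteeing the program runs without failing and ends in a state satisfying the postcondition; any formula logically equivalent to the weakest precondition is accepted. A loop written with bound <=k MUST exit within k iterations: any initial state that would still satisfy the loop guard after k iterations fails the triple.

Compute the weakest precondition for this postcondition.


Working backward. After the program, the postcondition 3*d - 5 >= d must hold; in canonical form it is 2*d >= 5.
Before the loop (bound <=2), unroll the exhaustion recursion (WP_0 = exit-now case; WP_j = one more guarded iteration, up to j = 2):
  WP_0: (not (3*cnt <= -5)) and 2*d >= 5
  WP_1: (3*cnt <= -5 -> ((d != 13 -> ((not (3*cnt <= -5)) and 2*d >= 5)) and ((not (d != 13)) -> ((not (6*lim <= 16)) and 2*d >= 5)))) and ((not (3*cnt <= -5)) -> 2*d >= 5)
  WP_2: (3*cnt <= -5 -> ((d != 13 -> ((3*cnt <= -5 -> ((d != 13 -> ((not (3*cnt <= -5)) and 2*d >= 5)) and ((not (d != 13)) -> ((not (6*lim <= 16)) and 2*d >= 5)))) and ((not (3*cnt <= -5)) -> 2*d >= 5))) and ((not (d != 13)) -> ((6*lim <= 16 -> ((d != 13 -> ((not (6*lim <= 16)) and 2*d >= 5)) and ((not (d != 13)) -> ((not (6*lim <= 16)) and 2*d >= 5)))) and ((not (6*lim <= 16)) -> 2*d >= 5))))) and ((not (3*cnt <= -5)) -> 2*d >= 5)
So before the loop: (3*cnt <= -5 -> ((d != 13 -> ((3*cnt <= -5 -> ((d != 13 -> ((not (3*cnt <= -5)) and 2*d >= 5)) and ((not (d != 13)) -> ((not (6*lim <= 16)) and 2*d >= 5)))) and ((not (3*cnt <= -5)) -> 2*d >= 5))) and ((not (d != 13)) -> ((6*lim <= 16 -> ((d != 13 -> ((not (6*lim <= 16)) and 2*d >= 5)) and ((not (d != 13)) -> ((not (6*lim <= 16)) and 2*d >= 5)))) and ((not (6*lim <= 16)) -> 2*d >= 5))))) and ((not (3*cnt <= -5)) -> 2*d >= 5)
Before d := cnt + 9: (3*cnt <= -5 -> ((cnt != 4 -> ((3*cnt <= -5 -> ((cnt != 4 -> ((not (3*cnt <= -5)) and 2*cnt >= -13)) and ((not (cnt != 4)) -> ((not (6*lim <= 16)) and 2*cnt >= -13)))) and ((not (3*cnt <= -5)) -> 2*cnt >= -13))) and ((not (cnt != 4)) -> ((6*lim <= 16 -> ((cnt != 4 -> ((not (6*lim <= 16)) and 2*cnt >= -13)) and ((not (cnt != 4)) -> ((not (6*lim <= 16)) and 2*cnt >= -13)))) and ((not (6*lim <= 16)) -> 2*cnt >= -13))))) and ((not (3*cnt <= -5)) -> 2*cnt >= -13)
Answer: WP = (3*cnt <= -5 -> ((cnt != 4 -> ((3*cnt <= -5 -> ((cnt != 4 -> ((not (3*cnt <= -5)) and 2*cnt >= -13)) and ((not (cnt != 4)) -> ((not (6*lim <= 16)) and 2*cnt >= -13)))) and ((not (3*cnt <= -5)) -> 2*cnt >= -13))) and ((not (cnt != 4)) -> ((6*lim <= 16 -> ((cnt != 4 -> ((not (6*lim <= 16)) and 2*cnt >= -13)) and ((not (cnt != 4)) -> ((not (6*lim <= 16)) and 2*cnt >= -13)))) and ((not (6*lim <= 16)) -> 2*cnt >= -13))))) and ((not (3*cnt <= -5)) -> 2*cnt >= -13)


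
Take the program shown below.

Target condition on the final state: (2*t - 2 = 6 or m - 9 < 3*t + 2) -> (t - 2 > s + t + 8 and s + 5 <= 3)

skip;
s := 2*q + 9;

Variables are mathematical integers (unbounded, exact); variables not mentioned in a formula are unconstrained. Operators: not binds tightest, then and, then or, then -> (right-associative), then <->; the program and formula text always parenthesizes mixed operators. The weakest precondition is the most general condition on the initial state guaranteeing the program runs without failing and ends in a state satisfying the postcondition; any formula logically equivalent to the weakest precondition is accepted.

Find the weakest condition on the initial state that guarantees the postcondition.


Working backward. After the program, the postcondition (2*t - 2 = 6 or m - 9 < 3*t + 2) -> (t - 2 > s + t + 8 and s + 5 <= 3) must hold; in canonical form it is (2*t = 8 or m < 3*t + 11) -> (s < -10 and s <= -2).
Before s := 2*q + 9: (2*t = 8 or m < 3*t + 11) -> (2*q < -19 and 2*q <= -11)
Before skip: (2*t = 8 or m < 3*t + 11) -> (2*q < -19 and 2*q <= -11)
Answer: WP = (2*t = 8 or m < 3*t + 11) -> (2*q < -19 and 2*q <= -11)


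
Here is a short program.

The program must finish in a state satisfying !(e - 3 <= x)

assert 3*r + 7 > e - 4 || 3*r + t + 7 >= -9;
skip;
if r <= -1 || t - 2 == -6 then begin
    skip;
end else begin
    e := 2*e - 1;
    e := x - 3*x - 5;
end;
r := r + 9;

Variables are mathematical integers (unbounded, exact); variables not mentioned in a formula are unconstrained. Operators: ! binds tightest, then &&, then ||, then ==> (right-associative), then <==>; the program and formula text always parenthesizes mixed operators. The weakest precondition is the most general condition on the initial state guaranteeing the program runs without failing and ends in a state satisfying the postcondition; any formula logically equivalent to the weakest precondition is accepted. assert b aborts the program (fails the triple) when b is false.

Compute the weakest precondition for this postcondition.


Working backward. After the program, the postcondition !(e - 3 <= x) must hold; in canonical form it is !(e <= x + 3).
Before r := r + 9: !(e <= x + 3)
Then branch requires !(e <= x + 3); else branch requires !(3*x >= -8).
Before the if: ((r <= -1 || t == -4) ==> (!(e <= x + 3))) && ((!(r <= -1 || t == -4)) ==> (!(3*x >= -8)))
Before skip: ((r <= -1 || t == -4) ==> (!(e <= x + 3))) && ((!(r <= -1 || t == -4)) ==> (!(3*x >= -8)))
Before assert 3*r + 7 > e - 4 || 3*r + t + 7 >= -9: (3*r > e - 11 || 3*r + t >= -16) && ((r <= -1 || t == -4) ==> (!(e <= x + 3))) && ((!(r <= -1 || t == -4)) ==> (!(3*x >= -8)))
Answer: WP = (3*r > e - 11 || 3*r + t >= -16) && ((r <= -1 || t == -4) ==> (!(e <= x + 3))) && ((!(r <= -1 || t == -4)) ==> (!(3*x >= -8)))


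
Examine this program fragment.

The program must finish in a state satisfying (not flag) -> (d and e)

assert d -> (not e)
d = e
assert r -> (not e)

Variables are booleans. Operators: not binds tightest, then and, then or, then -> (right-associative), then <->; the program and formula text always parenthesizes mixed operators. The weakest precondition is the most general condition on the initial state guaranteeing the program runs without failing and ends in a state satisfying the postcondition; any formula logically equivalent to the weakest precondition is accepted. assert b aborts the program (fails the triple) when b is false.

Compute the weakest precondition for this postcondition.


Working backward. After the program, (not flag) -> (d and e) must hold.
Before assert r -> (not e): (r -> (not e)) and ((not flag) -> (d and e))
Before d := e: (r -> (not e)) and ((not flag) -> e)
Before assert d -> (not e): (d -> (not e)) and (r -> (not e)) and ((not flag) -> e)
Answer: WP = (d -> (not e)) and (r -> (not e)) and ((not flag) -> e)


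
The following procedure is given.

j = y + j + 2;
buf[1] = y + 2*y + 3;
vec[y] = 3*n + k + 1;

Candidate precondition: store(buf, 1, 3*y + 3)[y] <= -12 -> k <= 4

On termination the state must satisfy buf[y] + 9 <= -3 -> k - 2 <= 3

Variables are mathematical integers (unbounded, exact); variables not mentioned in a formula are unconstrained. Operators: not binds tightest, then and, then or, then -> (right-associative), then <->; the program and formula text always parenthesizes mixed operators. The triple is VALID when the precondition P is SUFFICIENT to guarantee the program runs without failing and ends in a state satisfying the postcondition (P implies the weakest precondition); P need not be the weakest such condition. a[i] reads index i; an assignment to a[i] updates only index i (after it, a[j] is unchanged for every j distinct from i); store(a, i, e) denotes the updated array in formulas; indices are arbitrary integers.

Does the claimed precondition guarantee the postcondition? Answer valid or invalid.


Working backward. After the program, the postcondition buf[y] + 9 <= -3 -> k - 2 <= 3 must hold; in canonical form it is buf[y] <= -12 -> k <= 5.
Before vec[y] := 3*n + k + 1: buf[y] <= -12 -> k <= 5
Before buf[1] := y + 2*y + 3: store(buf, 1, 3*y + 3)[y] <= -12 -> k <= 5
Before j := y + j + 2: store(buf, 1, 3*y + 3)[y] <= -12 -> k <= 5
The weakest precondition is store(buf, 1, 3*y + 3)[y] <= -12 -> k <= 5.
Check whether store(buf, 1, 3*y + 3)[y] <= -12 -> k <= 4 implies it.
Every state satisfying the precondition satisfies the weakest precondition: the implication holds.
Answer: valid


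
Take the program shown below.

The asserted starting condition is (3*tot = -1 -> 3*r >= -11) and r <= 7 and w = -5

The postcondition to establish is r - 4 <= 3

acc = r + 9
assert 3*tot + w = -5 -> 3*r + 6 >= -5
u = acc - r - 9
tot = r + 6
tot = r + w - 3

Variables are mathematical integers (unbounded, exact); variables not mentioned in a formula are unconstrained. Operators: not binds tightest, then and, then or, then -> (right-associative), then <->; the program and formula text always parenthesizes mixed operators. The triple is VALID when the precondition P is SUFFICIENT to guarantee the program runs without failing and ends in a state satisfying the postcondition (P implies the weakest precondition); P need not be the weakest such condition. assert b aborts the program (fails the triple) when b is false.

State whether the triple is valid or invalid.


Working backward. After the program, the postcondition r - 4 <= 3 must hold; in canonical form it is r <= 7.
Before tot := r + w - 3: r <= 7
Before tot := r + 6: r <= 7
Before u := acc - r - 9: r <= 7
Before assert 3*tot + w = -5 -> 3*r + 6 >= -5: (3*tot + w = -5 -> 3*r >= -11) and r <= 7
Before acc := r + 9: (3*tot + w = -5 -> 3*r >= -11) and r <= 7
The weakest precondition is (3*tot + w = -5 -> 3*r >= -11) and r <= 7.
Check whether (3*tot = -1 -> 3*r >= -11) and r <= 7 and w = -5 implies it.
Countermodel: at the initial state r = -4, tot = 0, w = -5, the precondition holds but the weakest precondition fails.
Answer: invalid


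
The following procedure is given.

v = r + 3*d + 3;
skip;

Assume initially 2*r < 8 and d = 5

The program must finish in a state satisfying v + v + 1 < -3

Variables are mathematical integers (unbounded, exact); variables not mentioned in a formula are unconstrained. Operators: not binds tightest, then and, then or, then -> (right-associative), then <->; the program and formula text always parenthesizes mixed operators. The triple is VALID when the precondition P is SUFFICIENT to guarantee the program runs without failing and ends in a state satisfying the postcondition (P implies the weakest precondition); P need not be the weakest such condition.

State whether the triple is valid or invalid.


Working backward. After the program, the postcondition v + v + 1 < -3 must hold; in canonical form it is 2*v < -4.
Before skip: 2*v < -4
Before v := r + 3*d + 3: 6*d + 2*r < -10
The weakest precondition is 6*d + 2*r < -10.
Check whether 2*r < 8 and d = 5 implies it.
Countermodel: at the initial state d = 5, r = -20, the precondition holds but the weakest precondition fails.
Answer: invalid


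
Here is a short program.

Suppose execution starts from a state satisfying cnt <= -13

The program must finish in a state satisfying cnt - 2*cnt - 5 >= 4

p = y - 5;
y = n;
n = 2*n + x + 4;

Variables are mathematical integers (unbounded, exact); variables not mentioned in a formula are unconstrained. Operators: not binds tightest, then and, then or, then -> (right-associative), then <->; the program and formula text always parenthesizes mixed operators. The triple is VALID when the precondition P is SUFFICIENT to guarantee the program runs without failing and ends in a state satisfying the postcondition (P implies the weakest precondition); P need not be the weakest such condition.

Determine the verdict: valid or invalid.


Working backward. After the program, the postcondition cnt - 2*cnt - 5 >= 4 must hold; in canonical form it is cnt <= -9.
Before n := 2*n + x + 4: cnt <= -9
Before y := n: cnt <= -9
Before p := y - 5: cnt <= -9
The weakest precondition is cnt <= -9.
Check whether cnt <= -13 implies it.
Every state satisfying the precondition satisfies the weakest precondition: the implication holds.
Answer: valid


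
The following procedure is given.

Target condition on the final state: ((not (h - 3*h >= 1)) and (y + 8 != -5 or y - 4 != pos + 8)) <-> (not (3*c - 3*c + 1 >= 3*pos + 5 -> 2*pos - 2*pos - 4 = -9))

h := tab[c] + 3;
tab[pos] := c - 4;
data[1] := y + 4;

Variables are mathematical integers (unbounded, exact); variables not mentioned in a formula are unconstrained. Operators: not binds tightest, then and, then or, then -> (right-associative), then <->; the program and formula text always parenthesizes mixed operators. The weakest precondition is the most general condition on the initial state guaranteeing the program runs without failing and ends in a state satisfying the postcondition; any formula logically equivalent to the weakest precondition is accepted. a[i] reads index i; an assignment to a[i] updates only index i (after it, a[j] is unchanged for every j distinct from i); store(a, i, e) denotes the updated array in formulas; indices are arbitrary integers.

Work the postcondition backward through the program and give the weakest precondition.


Working backward. After the program, the postcondition ((not (h - 3*h >= 1)) and (y + 8 != -5 or y - 4 != pos + 8)) <-> (not (3*c - 3*c + 1 >= 3*pos + 5 -> 2*pos - 2*pos - 4 = -9)) must hold; in canonical form it is ((not (2*h <= -1)) and (y != -13 or y != pos + 12)) <-> 3*pos <= -4.
Before data[1] := y + 4: ((not (2*h <= -1)) and (y != -13 or y != pos + 12)) <-> 3*pos <= -4
Before tab[pos] := c - 4: ((not (2*h <= -1)) and (y != -13 or y != pos + 12)) <-> 3*pos <= -4
Before h := tab[c] + 3: ((not (2*tab[c] <= -7)) and (y != -13 or y != pos + 12)) <-> 3*pos <= -4
Answer: WP = ((not (2*tab[c] <= -7)) and (y != -13 or y != pos + 12)) <-> 3*pos <= -4


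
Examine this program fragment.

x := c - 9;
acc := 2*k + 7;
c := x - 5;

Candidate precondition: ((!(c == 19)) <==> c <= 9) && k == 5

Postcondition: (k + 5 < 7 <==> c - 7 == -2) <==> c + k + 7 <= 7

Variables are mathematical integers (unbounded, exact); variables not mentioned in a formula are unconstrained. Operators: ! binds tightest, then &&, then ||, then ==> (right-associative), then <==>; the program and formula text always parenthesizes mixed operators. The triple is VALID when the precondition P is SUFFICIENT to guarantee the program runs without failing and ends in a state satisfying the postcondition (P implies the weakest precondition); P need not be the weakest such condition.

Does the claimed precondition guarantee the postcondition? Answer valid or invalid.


Working backward. After the program, the postcondition (k + 5 < 7 <==> c - 7 == -2) <==> c + k + 7 <= 7 must hold; in canonical form it is (k < 2 <==> c == 5) <==> c + k <= 0.
Before c := x - 5: (k < 2 <==> x == 10) <==> k + x <= 5
Before acc := 2*k + 7: (k < 2 <==> x == 10) <==> k + x <= 5
Before x := c - 9: (k < 2 <==> c == 19) <==> c + k <= 14
The weakest precondition is (k < 2 <==> c == 19) <==> c + k <= 14.
Check whether ((!(c == 19)) <==> c <= 9) && k == 5 implies it.
Every state satisfying the precondition satisfies the weakest precondition: the implication holds.
Answer: valid


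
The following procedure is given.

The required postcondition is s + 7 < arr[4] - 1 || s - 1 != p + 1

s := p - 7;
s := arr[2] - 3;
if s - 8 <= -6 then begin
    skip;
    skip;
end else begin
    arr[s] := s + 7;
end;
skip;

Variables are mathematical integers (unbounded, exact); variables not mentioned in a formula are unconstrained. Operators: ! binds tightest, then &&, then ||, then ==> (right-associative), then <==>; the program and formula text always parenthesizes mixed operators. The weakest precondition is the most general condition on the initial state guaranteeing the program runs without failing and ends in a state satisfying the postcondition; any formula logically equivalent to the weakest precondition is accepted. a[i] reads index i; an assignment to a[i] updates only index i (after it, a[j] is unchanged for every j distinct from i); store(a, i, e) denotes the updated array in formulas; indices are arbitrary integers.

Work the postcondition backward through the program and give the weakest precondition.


Working backward. After the program, the postcondition s + 7 < arr[4] - 1 || s - 1 != p + 1 must hold; in canonical form it is s < arr[4] - 8 || s != p + 2.
Before skip: s < arr[4] - 8 || s != p + 2
Then branch requires s < arr[4] - 8 || s != p + 2; else branch requires s < store(arr, s, s + 7)[4] - 8 || s != p + 2.
Before the if: (s <= 2 ==> (s < arr[4] - 8 || s != p + 2)) && ((!(s <= 2)) ==> (s < store(arr, s, s + 7)[4] - 8 || s != p + 2))
Before s := arr[2] - 3: (arr[2] <= 5 ==> (arr[2] < arr[4] - 5 || arr[2] != p + 5)) && ((!(arr[2] <= 5)) ==> (arr[2] < store(arr, arr[2] - 3, arr[2] + 4)[4] - 5 || arr[2] != p + 5))
Before s := p - 7: (arr[2] <= 5 ==> (arr[2] < arr[4] - 5 || arr[2] != p + 5)) && ((!(arr[2] <= 5)) ==> (arr[2] < store(arr, arr[2] - 3, arr[2] + 4)[4] - 5 || arr[2] != p + 5))
Answer: WP = (arr[2] <= 5 ==> (arr[2] < arr[4] - 5 || arr[2] != p + 5)) && ((!(arr[2] <= 5)) ==> (arr[2] < store(arr, arr[2] - 3, arr[2] + 4)[4] - 5 || arr[2] != p + 5))


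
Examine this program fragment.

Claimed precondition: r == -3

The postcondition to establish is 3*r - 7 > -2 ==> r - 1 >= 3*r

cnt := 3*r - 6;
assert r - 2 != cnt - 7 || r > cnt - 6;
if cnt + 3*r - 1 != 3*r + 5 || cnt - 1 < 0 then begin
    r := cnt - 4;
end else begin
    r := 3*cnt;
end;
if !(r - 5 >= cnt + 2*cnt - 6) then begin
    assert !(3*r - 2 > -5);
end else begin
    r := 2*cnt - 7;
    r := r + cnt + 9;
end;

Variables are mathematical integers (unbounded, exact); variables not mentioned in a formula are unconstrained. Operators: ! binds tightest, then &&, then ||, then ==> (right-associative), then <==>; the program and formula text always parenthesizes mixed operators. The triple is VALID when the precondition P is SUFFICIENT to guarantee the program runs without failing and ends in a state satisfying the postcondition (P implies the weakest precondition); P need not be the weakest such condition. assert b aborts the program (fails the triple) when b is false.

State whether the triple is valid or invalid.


Working backward. After the program, the postcondition 3*r - 7 > -2 ==> r - 1 >= 3*r must hold; in canonical form it is 3*r > 5 ==> 2*r <= -1.
Then branch requires (!(3*r > -3)) && (3*r > 5 ==> 2*r <= -1); else branch requires 9*cnt > -1 ==> 6*cnt <= -5.
Before the if: ((!(r >= 3*cnt - 1)) ==> ((!(3*r > -3)) && (3*r > 5 ==> 2*r <= -1))) && (r >= 3*cnt - 1 ==> (9*cnt > -1 ==> 6*cnt <= -5))
Then branch requires ((!(2*cnt <= -3)) ==> ((!(3*cnt > 9)) && (3*cnt > 17 ==> 2*cnt <= 7))) && (2*cnt <= -3 ==> (9*cnt > -1 ==> 6*cnt <= -5)); else branch requires 9*cnt > -1 ==> 6*cnt <= -5.
Before the if: ((cnt != 6 || cnt < 1) ==> (((!(2*cnt <= -3)) ==> ((!(3*cnt > 9)) && (3*cnt > 17 ==> 2*cnt <= 7))) && (2*cnt <= -3 ==> (9*cnt > -1 ==> 6*cnt <= -5)))) && ((!(cnt != 6 || cnt < 1)) ==> (9*cnt > -1 ==> 6*cnt <= -5))
Before assert r - 2 != cnt - 7 || r > cnt - 6: (r != cnt - 5 || r > cnt - 6) && ((cnt != 6 || cnt < 1) ==> (((!(2*cnt <= -3)) ==> ((!(3*cnt > 9)) && (3*cnt > 17 ==> 2*cnt <= 7))) && (2*cnt <= -3 ==> (9*cnt > -1 ==> 6*cnt <= -5)))) && ((!(cnt != 6 || cnt < 1)) ==> (9*cnt > -1 ==> 6*cnt <= -5))
Before cnt := 3*r - 6: (2*r != 11 || 2*r < 12) && ((3*r != 12 || 3*r < 7) ==> (((!(6*r <= 9)) ==> ((!(9*r > 27)) && (9*r > 35 ==> 6*r <= 19))) && (6*r <= 9 ==> (27*r > 53 ==> 18*r <= 31)))) && ((!(3*r != 12 || 3*r < 7)) ==> (27*r > 53 ==> 18*r <= 31))
The weakest precondition is (2*r != 11 || 2*r < 12) && ((3*r != 12 || 3*r < 7) ==> (((!(6*r <= 9)) ==> ((!(9*r > 27)) && (9*r > 35 ==> 6*r <= 19))) && (6*r <= 9 ==> (27*r > 53 ==> 18*r <= 31)))) && ((!(3*r != 12 || 3*r < 7)) ==> (27*r > 53 ==> 18*r <= 31)).
Check whether r == -3 implies it.
Every state satisfying the precondition satisfies the weakest precondition: the implication holds.
Answer: valid


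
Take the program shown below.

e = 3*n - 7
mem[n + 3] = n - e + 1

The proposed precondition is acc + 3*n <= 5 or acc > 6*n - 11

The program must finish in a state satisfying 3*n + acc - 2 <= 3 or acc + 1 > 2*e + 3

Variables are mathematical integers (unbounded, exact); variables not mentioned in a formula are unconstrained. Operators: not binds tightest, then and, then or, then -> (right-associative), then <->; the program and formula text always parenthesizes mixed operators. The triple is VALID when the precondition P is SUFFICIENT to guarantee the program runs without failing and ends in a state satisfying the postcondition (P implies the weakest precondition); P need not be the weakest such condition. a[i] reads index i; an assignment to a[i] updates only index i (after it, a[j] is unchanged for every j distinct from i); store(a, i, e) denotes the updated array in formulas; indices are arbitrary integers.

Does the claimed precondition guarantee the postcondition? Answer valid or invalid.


Working backward. After the program, the postcondition 3*n + acc - 2 <= 3 or acc + 1 > 2*e + 3 must hold; in canonical form it is acc + 3*n <= 5 or acc > 2*e + 2.
Before mem[n + 3] := n - e + 1: acc + 3*n <= 5 or acc > 2*e + 2
Before e := 3*n - 7: acc + 3*n <= 5 or acc > 6*n - 12
The weakest precondition is acc + 3*n <= 5 or acc > 6*n - 12.
Check whether acc + 3*n <= 5 or acc > 6*n - 11 implies it.
Every state satisfying the precondition satisfies the weakest precondition: the implication holds.
Answer: valid


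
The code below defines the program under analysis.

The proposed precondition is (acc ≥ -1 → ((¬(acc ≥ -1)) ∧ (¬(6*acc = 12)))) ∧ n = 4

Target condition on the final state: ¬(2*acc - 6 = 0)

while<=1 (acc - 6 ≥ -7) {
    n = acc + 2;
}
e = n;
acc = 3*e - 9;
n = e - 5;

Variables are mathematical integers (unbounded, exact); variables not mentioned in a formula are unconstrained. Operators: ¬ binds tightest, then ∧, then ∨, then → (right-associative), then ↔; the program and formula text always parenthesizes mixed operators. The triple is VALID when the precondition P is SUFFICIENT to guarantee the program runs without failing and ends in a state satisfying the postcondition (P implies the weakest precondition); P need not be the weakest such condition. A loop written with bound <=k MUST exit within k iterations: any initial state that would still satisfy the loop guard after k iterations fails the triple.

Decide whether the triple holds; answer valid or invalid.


Working backward. After the program, the postcondition ¬(2*acc - 6 = 0) must hold; in canonical form it is ¬(2*acc = 6).
Before n := e - 5: ¬(2*acc = 6)
Before acc := 3*e - 9: ¬(6*e = 24)
Before e := n: ¬(6*n = 24)
Before the loop (bound <=1), unroll the exhaustion recursion (WP_0 = exit-now case; WP_j = one more guarded iteration, up to j = 1):
  WP_0: (¬(acc ≥ -1)) ∧ (¬(6*n = 24))
  WP_1: (acc ≥ -1 → ((¬(acc ≥ -1)) ∧ (¬(6*acc = 12)))) ∧ ((¬(acc ≥ -1)) → (¬(6*n = 24)))
So before the loop: (acc ≥ -1 → ((¬(acc ≥ -1)) ∧ (¬(6*acc = 12)))) ∧ ((¬(acc ≥ -1)) → (¬(6*n = 24)))
The weakest precondition is (acc ≥ -1 → ((¬(acc ≥ -1)) ∧ (¬(6*acc = 12)))) ∧ ((¬(acc ≥ -1)) → (¬(6*n = 24))).
Check whether (acc ≥ -1 → ((¬(acc ≥ -1)) ∧ (¬(6*acc = 12)))) ∧ n = 4 implies it.
Countermodel: at the initial state acc = -2, n = 4, the precondition holds but the weakest precondition fails.
Answer: invalid


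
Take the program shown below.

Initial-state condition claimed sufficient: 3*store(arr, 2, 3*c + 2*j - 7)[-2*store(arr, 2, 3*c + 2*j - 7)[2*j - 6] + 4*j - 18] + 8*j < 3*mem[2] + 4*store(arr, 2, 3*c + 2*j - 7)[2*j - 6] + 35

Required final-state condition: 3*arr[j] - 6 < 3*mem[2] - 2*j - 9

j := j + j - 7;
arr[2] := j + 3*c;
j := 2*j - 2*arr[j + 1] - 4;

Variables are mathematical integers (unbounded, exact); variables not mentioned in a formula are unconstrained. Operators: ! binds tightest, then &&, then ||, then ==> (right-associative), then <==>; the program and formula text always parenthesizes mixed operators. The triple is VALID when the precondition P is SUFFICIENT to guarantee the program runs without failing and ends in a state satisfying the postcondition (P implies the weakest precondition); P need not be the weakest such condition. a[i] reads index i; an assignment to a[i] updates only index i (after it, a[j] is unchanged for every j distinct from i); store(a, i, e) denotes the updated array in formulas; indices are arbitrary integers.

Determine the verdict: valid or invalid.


Working backward. After the program, the postcondition 3*arr[j] - 6 < 3*mem[2] - 2*j - 9 must hold; in canonical form it is 3*arr[j] + 2*j < 3*mem[2] - 3.
Before j := 2*j - 2*arr[j + 1] - 4: 3*arr[-2*arr[j + 1] + 2*j - 4] + 4*j < 4*arr[j + 1] + 3*mem[2] + 5
Before arr[2] := j + 3*c: 3*store(arr, 2, 3*c + j)[-2*store(arr, 2, 3*c + j)[j + 1] + 2*j - 4] + 4*j < 3*mem[2] + 4*store(arr, 2, 3*c + j)[j + 1] + 5
Before j := j + j - 7: 3*store(arr, 2, 3*c + 2*j - 7)[-2*store(arr, 2, 3*c + 2*j - 7)[2*j - 6] + 4*j - 18] + 8*j < 3*mem[2] + 4*store(arr, 2, 3*c + 2*j - 7)[2*j - 6] + 33
The weakest precondition is 3*store(arr, 2, 3*c + 2*j - 7)[-2*store(arr, 2, 3*c + 2*j - 7)[2*j - 6] + 4*j - 18] + 8*j < 3*mem[2] + 4*store(arr, 2, 3*c + 2*j - 7)[2*j - 6] + 33.
Check whether 3*store(arr, 2, 3*c + 2*j - 7)[-2*store(arr, 2, 3*c + 2*j - 7)[2*j - 6] + 4*j - 18] + 8*j < 3*mem[2] + 4*store(arr, 2, 3*c + 2*j - 7)[2*j - 6] + 35 implies it.
Countermodel: at the initial state arr = {[0] = -1, [2] = 6, [4] = 1, elsewhere 6}, c = 0, j = 5, mem = {[0] = 0, [2] = 0, [4] = 0, elsewhere 0}, the precondition holds but the weakest precondition fails.
Answer: invalid


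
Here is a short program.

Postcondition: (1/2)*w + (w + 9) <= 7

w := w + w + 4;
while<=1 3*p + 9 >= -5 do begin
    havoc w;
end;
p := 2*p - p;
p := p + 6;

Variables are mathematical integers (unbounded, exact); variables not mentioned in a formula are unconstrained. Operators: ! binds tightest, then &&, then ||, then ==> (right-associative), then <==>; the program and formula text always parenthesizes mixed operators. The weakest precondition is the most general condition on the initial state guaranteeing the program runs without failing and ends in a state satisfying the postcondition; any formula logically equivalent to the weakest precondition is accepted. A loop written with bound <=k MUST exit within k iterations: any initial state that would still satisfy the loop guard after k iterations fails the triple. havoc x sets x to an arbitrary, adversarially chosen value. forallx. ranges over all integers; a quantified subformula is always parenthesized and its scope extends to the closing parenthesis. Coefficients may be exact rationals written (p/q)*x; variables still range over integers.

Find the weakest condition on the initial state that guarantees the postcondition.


Working backward. After the program, the postcondition (1/2)*w + (w + 9) <= 7 must hold; in canonical form it is (3/2)*w <= -2.
Before p := p + 6: (3/2)*w <= -2
Before p := 2*p - p: (3/2)*w <= -2
Before the loop (bound <=1), unroll the exhaustion recursion (WP_0 = exit-now case; WP_j = one more guarded iteration, up to j = 1):
  WP_0: (!(3*p >= -14)) && (3/2)*w <= -2
  WP_1: (3*p >= -14 ==> (forall w_1. ((!(3*p >= -14)) && (3/2)*w_1 <= -2))) && ((!(3*p >= -14)) ==> (3/2)*w <= -2)
So before the loop: (3*p >= -14 ==> (forall w_1. ((!(3*p >= -14)) && (3/2)*w_1 <= -2))) && ((!(3*p >= -14)) ==> (3/2)*w <= -2)
Before w := w + w + 4: (3*p >= -14 ==> (forall w_1. ((!(3*p >= -14)) && (3/2)*w_1 <= -2))) && ((!(3*p >= -14)) ==> 3*w <= -8)
Answer: WP = (3*p >= -14 ==> (forall w_1. ((!(3*p >= -14)) && (3/2)*w_1 <= -2))) && ((!(3*p >= -14)) ==> 3*w <= -8)
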